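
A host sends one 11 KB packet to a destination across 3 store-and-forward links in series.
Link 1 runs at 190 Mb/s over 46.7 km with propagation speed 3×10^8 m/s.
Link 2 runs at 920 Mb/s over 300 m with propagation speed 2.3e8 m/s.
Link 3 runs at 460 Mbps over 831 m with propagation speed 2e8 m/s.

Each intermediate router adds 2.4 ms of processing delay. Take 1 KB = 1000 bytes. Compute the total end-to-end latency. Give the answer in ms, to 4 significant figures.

L = 88000 bits.
Transmission delays (L/R per hop): 0.463158, 0.0956522, 0.191304 ms; sum = 0.750114 ms.
Propagation delays (d/s per hop): 0.155667, 0.00130435, 0.004155 ms; sum = 0.161126 ms.
Processing at 2 router(s): 2 × 2.4 ms = 4.8 ms.
End-to-end = 5.711 ms.

5.711 ms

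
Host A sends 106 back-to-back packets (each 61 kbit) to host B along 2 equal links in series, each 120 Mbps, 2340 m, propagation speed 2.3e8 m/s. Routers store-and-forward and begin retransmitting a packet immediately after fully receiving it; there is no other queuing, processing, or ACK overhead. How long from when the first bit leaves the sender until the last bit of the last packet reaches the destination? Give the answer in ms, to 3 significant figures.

Per-hop transmission t_tx = L/R = 61000/120000000 = 0.508333 ms.
Per-hop propagation t_prop = 2340/2.3e+08 = 0.0101739 ms.
Pipeline fill: first packet needs 2·t_tx to clear all hops; remaining 105 packets each add one t_tx.
Total = (2+106-1)·t_tx + 2·t_prop = 107·0.508333 + 2·0.0101739 = 54.4 ms.

54.4 ms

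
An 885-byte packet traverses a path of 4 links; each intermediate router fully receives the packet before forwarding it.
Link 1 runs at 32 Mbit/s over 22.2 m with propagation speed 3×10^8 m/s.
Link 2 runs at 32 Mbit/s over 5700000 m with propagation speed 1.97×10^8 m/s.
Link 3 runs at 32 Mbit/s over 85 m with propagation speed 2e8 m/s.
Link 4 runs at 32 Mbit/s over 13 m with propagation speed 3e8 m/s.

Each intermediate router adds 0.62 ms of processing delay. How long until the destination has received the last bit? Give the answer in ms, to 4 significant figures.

31.68 ms

L = 885 × 8 = 7080 bits.
Transmission delay per hop = L/R = 7080/32000000 = 0.22125 ms; 4 hops → 0.885 ms.
Propagation delays (d/s per hop): 7.4e-05, 28.934, 0.000425, 4.33333e-05 ms; sum = 28.9346 ms.
Processing at 3 router(s): 3 × 0.62 ms = 1.86 ms.
End-to-end = 31.68 ms.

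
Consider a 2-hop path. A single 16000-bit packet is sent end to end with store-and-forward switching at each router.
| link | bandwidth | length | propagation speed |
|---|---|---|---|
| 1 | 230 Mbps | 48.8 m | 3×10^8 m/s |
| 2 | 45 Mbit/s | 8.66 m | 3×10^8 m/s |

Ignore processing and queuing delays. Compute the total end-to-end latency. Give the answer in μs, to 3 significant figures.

425 μs

Transmission delays (L/R per hop): 69.5652, 355.556 μs; sum = 425.121 μs.
Propagation delays (d/s per hop): 0.162667, 0.0288667 μs; sum = 0.191533 μs.
End-to-end = 425 μs.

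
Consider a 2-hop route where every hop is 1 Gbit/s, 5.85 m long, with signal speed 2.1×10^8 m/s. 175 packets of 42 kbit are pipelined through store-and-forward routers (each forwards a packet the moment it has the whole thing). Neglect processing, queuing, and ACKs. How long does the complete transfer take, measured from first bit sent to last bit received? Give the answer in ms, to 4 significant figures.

7.392 ms

Per-hop transmission t_tx = L/R = 42000/1000000000 = 0.042 ms.
Per-hop propagation t_prop = 5.85/210000000 = 2.78571e-05 ms.
Pipeline fill: first packet needs 2·t_tx to clear all hops; remaining 174 packets each add one t_tx.
Total = (2+175-1)·t_tx + 2·t_prop = 176·0.042 + 2·2.78571e-05 = 7.392 ms.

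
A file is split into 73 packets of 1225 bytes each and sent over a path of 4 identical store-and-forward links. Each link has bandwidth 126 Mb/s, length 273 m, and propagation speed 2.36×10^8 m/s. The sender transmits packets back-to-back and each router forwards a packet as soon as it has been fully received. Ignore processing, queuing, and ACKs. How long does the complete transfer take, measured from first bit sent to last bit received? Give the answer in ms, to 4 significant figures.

5.916 ms

Per-hop transmission t_tx = L/R = 9800/126000000 = 0.0777778 ms.
Per-hop propagation t_prop = 273/236000000 = 0.00115678 ms.
Pipeline fill: first packet needs 4·t_tx to clear all hops; remaining 72 packets each add one t_tx.
Total = (4+73-1)·t_tx + 4·t_prop = 76·0.0777778 + 4·0.00115678 = 5.916 ms.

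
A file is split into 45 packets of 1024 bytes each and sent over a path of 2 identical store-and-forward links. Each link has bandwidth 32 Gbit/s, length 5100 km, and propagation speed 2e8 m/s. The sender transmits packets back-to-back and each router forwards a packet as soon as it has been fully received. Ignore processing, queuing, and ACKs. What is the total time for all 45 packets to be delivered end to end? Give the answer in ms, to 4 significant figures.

51.01 ms

Per-hop transmission t_tx = L/R = 8192/32000000000 = 0.000256 ms.
Per-hop propagation t_prop = 5100000/200000000 = 25.5 ms.
Pipeline fill: first packet needs 2·t_tx to clear all hops; remaining 44 packets each add one t_tx.
Total = (2+45-1)·t_tx + 2·t_prop = 46·0.000256 + 2·25.5 = 51.01 ms.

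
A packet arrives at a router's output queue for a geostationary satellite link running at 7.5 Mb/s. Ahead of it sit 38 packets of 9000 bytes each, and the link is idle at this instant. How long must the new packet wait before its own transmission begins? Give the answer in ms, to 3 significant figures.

Each queued packet: L/R = 72000/7500000 = 9.6 ms.
38 queued → 364.8 ms.
Queuing delay = 365 ms.

365 ms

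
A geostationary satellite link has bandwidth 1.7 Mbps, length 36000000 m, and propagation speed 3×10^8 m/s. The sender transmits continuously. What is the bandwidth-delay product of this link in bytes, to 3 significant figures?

Propagation delay = 36000000 / 300000000 = 0.12 s.
BDP = R × t_prop = 1700000 × 0.12 = 204000 bits.
In bytes: 204000/8 = 25500 bytes.

25500 bytes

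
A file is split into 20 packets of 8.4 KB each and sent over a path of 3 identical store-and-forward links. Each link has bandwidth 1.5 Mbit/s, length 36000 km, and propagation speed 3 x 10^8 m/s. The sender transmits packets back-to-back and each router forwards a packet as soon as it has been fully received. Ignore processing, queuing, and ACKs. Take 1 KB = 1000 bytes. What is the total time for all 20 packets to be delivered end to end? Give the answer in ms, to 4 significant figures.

Per-hop transmission t_tx = L/R = 67200/1500000 = 44.8 ms.
Per-hop propagation t_prop = 36000000/300000000 = 120 ms.
Pipeline fill: first packet needs 3·t_tx to clear all hops; remaining 19 packets each add one t_tx.
Total = (3+20-1)·t_tx + 3·t_prop = 22·44.8 + 3·120 = 1346 ms.

1346 ms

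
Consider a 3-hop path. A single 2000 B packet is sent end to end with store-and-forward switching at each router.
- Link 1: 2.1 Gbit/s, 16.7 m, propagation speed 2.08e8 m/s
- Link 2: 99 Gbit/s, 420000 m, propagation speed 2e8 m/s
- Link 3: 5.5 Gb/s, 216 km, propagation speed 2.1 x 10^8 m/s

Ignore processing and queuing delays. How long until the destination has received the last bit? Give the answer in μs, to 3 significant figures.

3140 μs

L = 2000 × 8 = 16000 bits.
Transmission delays (L/R per hop): 7.61905, 0.161616, 2.90909 μs; sum = 10.6898 μs.
Propagation delays (d/s per hop): 0.0802885, 2100, 1028.57 μs; sum = 3128.65 μs.
End-to-end = 3140 μs.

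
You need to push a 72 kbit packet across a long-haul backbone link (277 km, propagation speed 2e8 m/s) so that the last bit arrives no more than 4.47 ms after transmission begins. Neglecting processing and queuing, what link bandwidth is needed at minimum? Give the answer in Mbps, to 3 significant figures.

23.3 Mbps

Propagation delay = 277000 / 200000000 = 1.385 ms.
Transmission budget = 4.47 − 1.385 = 3.085 ms.
R ≥ L / t_tx = 72000 bits / 0.003085 s = 23.3 Mbps.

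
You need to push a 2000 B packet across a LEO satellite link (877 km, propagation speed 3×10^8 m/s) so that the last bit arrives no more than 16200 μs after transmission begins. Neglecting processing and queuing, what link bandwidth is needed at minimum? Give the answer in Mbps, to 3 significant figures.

1.21 Mbps

L = 16000 bits.
Propagation delay = 877000 / 300000000 = 2923.33 μs.
Transmission budget = 16200 − 2923.33 = 13276.7 μs.
R ≥ L / t_tx = 16000 bits / 0.0132767 s = 1.21 Mbps.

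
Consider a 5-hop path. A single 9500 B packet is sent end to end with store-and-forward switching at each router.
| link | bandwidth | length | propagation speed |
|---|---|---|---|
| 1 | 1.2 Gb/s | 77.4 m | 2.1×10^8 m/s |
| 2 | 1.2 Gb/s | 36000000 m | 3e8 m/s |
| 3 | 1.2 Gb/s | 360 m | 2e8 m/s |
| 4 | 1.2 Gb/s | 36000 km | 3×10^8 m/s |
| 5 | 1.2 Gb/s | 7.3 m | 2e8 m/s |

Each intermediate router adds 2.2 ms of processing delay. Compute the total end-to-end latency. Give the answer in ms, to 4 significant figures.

249.1 ms

L = 9500 × 8 = 76000 bits.
Transmission delay per hop = L/R = 76000/1200000000 = 0.0633333 ms; 5 hops → 0.316667 ms.
Propagation delays (d/s per hop): 0.000368571, 120, 0.0018, 120, 3.65e-05 ms; sum = 240.002 ms.
Processing at 4 router(s): 4 × 2.2 ms = 8.8 ms.
End-to-end = 249.1 ms.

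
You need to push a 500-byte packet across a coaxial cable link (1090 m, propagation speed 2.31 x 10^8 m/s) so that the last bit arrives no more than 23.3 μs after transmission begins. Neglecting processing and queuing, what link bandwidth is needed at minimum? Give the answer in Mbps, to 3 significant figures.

L = 4000 bits.
Propagation delay = 1090 / 231000000 = 4.71861 μs.
Transmission budget = 23.3 − 4.71861 = 18.5814 μs.
R ≥ L / t_tx = 4000 bits / 1.85814e-05 s = 215 Mbps.

215 Mbps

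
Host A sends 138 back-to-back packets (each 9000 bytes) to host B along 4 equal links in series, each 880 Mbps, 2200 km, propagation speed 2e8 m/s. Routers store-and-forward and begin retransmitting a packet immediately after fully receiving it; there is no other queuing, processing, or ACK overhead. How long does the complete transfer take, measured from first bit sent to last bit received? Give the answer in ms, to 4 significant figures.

Per-hop transmission t_tx = L/R = 72000/880000000 = 0.0818182 ms.
Per-hop propagation t_prop = 2200000/200000000 = 11 ms.
Pipeline fill: first packet needs 4·t_tx to clear all hops; remaining 137 packets each add one t_tx.
Total = (4+138-1)·t_tx + 4·t_prop = 141·0.0818182 + 4·11 = 55.54 ms.

55.54 ms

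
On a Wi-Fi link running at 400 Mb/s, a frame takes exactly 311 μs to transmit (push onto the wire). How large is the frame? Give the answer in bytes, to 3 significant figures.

L = R × t_tx = 400000000 b/s × 0.000311 s = 124400 bits.
In bytes: 124400 / 8 = 15600 bytes.

15600 bytes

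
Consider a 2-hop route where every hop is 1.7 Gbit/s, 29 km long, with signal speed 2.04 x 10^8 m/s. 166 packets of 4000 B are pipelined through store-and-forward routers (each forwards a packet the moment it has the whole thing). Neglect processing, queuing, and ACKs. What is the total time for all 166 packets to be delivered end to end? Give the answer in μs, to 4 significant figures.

Per-hop transmission t_tx = L/R = 32000/1700000000 = 18.8235 μs.
Per-hop propagation t_prop = 29000/204000000 = 142.157 μs.
Pipeline fill: first packet needs 2·t_tx to clear all hops; remaining 165 packets each add one t_tx.
Total = (2+166-1)·t_tx + 2·t_prop = 167·18.8235 + 2·142.157 = 3428 μs.

3428 μs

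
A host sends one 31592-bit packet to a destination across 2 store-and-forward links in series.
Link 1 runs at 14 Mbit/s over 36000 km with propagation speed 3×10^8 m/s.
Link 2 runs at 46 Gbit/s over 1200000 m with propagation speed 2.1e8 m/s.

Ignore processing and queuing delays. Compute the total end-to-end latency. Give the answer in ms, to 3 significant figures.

128 ms

Transmission delays (L/R per hop): 2.25657, 0.000686783 ms; sum = 2.25726 ms.
Propagation delays (d/s per hop): 120, 5.71429 ms; sum = 125.714 ms.
End-to-end = 128 ms.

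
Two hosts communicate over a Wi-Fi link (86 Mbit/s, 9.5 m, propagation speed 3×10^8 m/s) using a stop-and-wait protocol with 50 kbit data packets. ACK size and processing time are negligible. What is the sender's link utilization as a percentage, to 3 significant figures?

t_tx = L/R = 50000/86000000 = 0.000581395 s.
t_prop = 9.5/300000000 = 3.16667e-08 s; RTT = 6.33333e-08 s.
Cycle = t_tx + RTT = 0.000581459 s.
Utilization = t_tx / cycle = 0.000581395/0.000581459 = 100 %.

100 %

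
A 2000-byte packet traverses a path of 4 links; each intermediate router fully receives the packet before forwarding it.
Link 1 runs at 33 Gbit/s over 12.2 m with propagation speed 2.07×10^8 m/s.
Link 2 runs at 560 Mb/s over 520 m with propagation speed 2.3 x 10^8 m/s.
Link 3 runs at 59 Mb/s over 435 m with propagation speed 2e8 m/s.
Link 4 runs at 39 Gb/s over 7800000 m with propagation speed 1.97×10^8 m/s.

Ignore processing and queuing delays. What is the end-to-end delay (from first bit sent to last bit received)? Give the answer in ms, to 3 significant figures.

L = 2000 × 8 = 16000 bits.
Transmission delays (L/R per hop): 0.000484848, 0.0285714, 0.271186, 0.000410256 ms; sum = 0.300653 ms.
Propagation delays (d/s per hop): 5.89372e-05, 0.00226087, 0.002175, 39.5939 ms; sum = 39.5984 ms.
End-to-end = 39.9 ms.

39.9 ms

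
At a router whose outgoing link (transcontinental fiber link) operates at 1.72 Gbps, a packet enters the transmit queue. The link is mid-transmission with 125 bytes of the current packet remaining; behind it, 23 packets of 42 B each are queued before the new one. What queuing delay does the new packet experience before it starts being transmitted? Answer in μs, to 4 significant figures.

5.074 μs

Each queued packet: L/R = 336/1720000000 = 0.195349 μs.
23 queued → 4.49302 μs.
Plus remaining 1000 bits of current packet: 0.581395 μs.
Queuing delay = 5.074 μs.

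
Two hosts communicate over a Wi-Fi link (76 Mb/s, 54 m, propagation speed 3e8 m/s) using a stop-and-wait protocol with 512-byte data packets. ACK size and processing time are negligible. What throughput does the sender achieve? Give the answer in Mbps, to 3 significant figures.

75.5 Mbps

t_tx = L/R = 4096/76000000 = 5.38947e-05 s.
t_prop = 54/300000000 = 1.8e-07 s; RTT = 3.6e-07 s.
Cycle = t_tx + RTT = 5.42547e-05 s.
Throughput = L / cycle = 4096 / 5.42547e-05 = 75.5 Mbps.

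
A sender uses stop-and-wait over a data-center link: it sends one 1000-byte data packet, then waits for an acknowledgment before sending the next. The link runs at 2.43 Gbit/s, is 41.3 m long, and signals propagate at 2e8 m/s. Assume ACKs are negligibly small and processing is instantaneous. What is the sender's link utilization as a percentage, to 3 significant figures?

t_tx = L/R = 8000/2430000000 = 3.29218e-06 s.
t_prop = 41.3/200000000 = 2.065e-07 s; RTT = 4.13e-07 s.
Cycle = t_tx + RTT = 3.70518e-06 s.
Utilization = t_tx / cycle = 3.29218e-06/3.70518e-06 = 88.9 %.

88.9 %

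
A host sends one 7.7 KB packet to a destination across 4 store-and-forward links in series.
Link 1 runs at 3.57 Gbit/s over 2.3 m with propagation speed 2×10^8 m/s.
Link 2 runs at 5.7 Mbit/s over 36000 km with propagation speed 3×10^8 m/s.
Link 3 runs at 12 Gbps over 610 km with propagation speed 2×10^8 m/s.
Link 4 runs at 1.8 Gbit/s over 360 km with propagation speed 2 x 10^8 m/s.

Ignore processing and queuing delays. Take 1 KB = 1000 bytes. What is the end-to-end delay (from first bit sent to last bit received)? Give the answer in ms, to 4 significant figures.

135.7 ms

L = 61600 bits.
Transmission delays (L/R per hop): 0.0172549, 10.807, 0.00513333, 0.0342222 ms; sum = 10.8636 ms.
Propagation delays (d/s per hop): 1.15e-05, 120, 3.05, 1.8 ms; sum = 124.85 ms.
End-to-end = 135.7 ms.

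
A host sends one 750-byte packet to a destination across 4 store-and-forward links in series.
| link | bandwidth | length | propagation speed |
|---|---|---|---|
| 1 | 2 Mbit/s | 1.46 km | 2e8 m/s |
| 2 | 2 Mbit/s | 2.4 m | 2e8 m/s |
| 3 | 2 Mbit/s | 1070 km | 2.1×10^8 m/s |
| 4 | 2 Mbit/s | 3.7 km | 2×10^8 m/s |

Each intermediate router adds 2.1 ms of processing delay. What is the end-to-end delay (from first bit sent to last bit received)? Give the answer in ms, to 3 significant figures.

L = 750 × 8 = 6000 bits.
Transmission delay per hop = L/R = 6000/2000000 = 3 ms; 4 hops → 12 ms.
Propagation delays (d/s per hop): 0.0073, 1.2e-05, 5.09524, 0.0185 ms; sum = 5.12105 ms.
Processing at 3 router(s): 3 × 2.1 ms = 6.3 ms.
End-to-end = 23.4 ms.

23.4 ms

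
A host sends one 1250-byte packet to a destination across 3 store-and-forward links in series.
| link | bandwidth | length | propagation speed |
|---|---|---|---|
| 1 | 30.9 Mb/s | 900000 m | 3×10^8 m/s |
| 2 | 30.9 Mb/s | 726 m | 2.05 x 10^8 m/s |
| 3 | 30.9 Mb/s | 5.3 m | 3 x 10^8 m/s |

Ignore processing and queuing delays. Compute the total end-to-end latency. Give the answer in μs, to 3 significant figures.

L = 1250 × 8 = 10000 bits.
Transmission delay per hop = L/R = 10000/30900000 = 323.625 μs; 3 hops → 970.874 μs.
Propagation delays (d/s per hop): 3000, 3.54146, 0.0176667 μs; sum = 3003.56 μs.
End-to-end = 3970 μs.

3970 μs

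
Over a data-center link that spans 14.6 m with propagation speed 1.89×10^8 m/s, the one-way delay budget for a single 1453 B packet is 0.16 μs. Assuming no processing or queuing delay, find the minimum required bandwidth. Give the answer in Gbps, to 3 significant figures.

140 Gbps

L = 11624 bits.
Propagation delay = 14.6 / 189000000 = 0.0772487 μs.
Transmission budget = 0.16 − 0.0772487 = 0.0827513 μs.
R ≥ L / t_tx = 11624 bits / 8.27513e-08 s = 140 Gbps.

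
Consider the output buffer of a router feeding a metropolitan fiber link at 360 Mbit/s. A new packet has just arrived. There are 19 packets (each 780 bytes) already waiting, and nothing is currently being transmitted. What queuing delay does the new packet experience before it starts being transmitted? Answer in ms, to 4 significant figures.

0.3293 ms

Each queued packet: L/R = 6240/360000000 = 0.0173333 ms.
19 queued → 0.329333 ms.
Queuing delay = 0.3293 ms.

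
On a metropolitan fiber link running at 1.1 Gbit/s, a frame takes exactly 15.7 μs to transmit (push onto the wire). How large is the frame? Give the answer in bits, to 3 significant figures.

L = R × t_tx = 1100000000 b/s × 1.57e-05 s = 17270 bits.

17300 bits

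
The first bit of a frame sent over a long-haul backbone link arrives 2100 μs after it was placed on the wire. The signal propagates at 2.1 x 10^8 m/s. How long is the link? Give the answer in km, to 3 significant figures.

441 km

d = s × t_prop = 210000000 × 0.0021 = 441 km.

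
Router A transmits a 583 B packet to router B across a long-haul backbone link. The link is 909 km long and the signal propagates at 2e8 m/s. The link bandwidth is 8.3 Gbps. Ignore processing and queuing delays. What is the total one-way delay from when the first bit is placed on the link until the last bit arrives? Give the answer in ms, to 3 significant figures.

L = 583 × 8 = 4664 bits.
Transmission delay = L/R = 4664 / 8.3e+09 = 0.000561928 ms.
Propagation delay = d/s = 909000 m / 200000000 m/s = 4.545 ms.
Total = 4.55 ms.

4.55 ms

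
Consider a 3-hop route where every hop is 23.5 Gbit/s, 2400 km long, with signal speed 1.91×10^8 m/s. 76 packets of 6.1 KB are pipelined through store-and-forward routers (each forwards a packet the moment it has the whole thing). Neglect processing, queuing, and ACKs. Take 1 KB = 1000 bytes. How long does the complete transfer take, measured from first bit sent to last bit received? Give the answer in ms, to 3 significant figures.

Per-hop transmission t_tx = L/R = 48800/23500000000 = 0.0020766 ms.
Per-hop propagation t_prop = 2400000/191000000 = 12.5654 ms.
Pipeline fill: first packet needs 3·t_tx to clear all hops; remaining 75 packets each add one t_tx.
Total = (3+76-1)·t_tx + 3·t_prop = 78·0.0020766 + 3·12.5654 = 37.9 ms.

37.9 ms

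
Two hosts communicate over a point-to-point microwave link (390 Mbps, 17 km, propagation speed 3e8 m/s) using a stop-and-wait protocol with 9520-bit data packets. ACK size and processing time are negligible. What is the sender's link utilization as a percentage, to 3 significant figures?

17.7 %

t_tx = L/R = 9520/390000000 = 2.44103e-05 s.
t_prop = 17000/300000000 = 5.66667e-05 s; RTT = 0.000113333 s.
Cycle = t_tx + RTT = 0.000137744 s.
Utilization = t_tx / cycle = 2.44103e-05/0.000137744 = 17.7 %.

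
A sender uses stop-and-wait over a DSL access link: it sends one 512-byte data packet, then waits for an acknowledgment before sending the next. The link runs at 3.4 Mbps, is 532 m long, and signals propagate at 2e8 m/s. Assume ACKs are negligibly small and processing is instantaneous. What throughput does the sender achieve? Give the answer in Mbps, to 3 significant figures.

3.39 Mbps

t_tx = L/R = 4096/3400000 = 0.00120471 s.
t_prop = 532/200000000 = 2.66e-06 s; RTT = 5.32e-06 s.
Cycle = t_tx + RTT = 0.00121003 s.
Throughput = L / cycle = 4096 / 0.00121003 = 3.39 Mbps.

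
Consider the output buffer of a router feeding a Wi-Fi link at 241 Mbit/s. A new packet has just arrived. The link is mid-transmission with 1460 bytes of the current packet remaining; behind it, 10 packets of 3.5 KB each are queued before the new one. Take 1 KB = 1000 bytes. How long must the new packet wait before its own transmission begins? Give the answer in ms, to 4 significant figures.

1.210 ms

Each queued packet: L/R = 28000/241000000 = 0.116183 ms.
10 queued → 1.16183 ms.
Plus remaining 11680 bits of current packet: 0.0484647 ms.
Queuing delay = 1.210 ms.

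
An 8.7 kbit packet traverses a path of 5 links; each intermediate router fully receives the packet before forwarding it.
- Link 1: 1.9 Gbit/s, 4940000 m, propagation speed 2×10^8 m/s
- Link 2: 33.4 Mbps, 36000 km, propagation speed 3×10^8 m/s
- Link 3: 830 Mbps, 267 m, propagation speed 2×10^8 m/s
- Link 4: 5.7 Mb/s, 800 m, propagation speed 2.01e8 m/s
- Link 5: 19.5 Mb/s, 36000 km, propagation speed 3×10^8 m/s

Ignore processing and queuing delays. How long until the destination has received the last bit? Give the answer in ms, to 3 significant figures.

267 ms

L = 8700 bits.
Transmission delays (L/R per hop): 0.00457895, 0.260479, 0.0104819, 1.52632, 0.446154 ms; sum = 2.24801 ms.
Propagation delays (d/s per hop): 24.7, 120, 0.001335, 0.0039801, 120 ms; sum = 264.705 ms.
End-to-end = 267 ms.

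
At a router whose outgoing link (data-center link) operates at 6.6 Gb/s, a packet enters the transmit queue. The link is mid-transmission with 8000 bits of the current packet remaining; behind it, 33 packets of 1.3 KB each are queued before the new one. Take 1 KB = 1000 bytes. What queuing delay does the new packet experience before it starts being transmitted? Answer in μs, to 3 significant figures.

Each queued packet: L/R = 10400/6600000000 = 1.57576 μs.
33 queued → 52 μs.
Plus remaining 8000 bits of current packet: 1.21212 μs.
Queuing delay = 53.2 μs.

53.2 μs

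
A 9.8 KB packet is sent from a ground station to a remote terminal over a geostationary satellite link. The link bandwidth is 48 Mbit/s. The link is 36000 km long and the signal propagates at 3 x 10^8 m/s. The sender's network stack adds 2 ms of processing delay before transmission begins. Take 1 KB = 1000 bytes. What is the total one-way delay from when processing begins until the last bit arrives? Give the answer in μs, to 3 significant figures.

L = 78400 bits.
Transmission delay = L/R = 78400 / 48000000 = 1633.33 μs.
Propagation delay = d/s = 36000000 m / 300000000 m/s = 120000 μs.
Plus processing delay 2 ms = 2000 μs.
Total = 124000 μs.

124000 μs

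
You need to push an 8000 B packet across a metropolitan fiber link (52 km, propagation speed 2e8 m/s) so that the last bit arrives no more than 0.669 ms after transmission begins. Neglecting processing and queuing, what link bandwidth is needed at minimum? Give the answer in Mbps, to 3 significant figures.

L = 64000 bits.
Propagation delay = 52000 / 200000000 = 0.26 ms.
Transmission budget = 0.669 − 0.26 = 0.409 ms.
R ≥ L / t_tx = 64000 bits / 0.000409 s = 156 Mbps.

156 Mbps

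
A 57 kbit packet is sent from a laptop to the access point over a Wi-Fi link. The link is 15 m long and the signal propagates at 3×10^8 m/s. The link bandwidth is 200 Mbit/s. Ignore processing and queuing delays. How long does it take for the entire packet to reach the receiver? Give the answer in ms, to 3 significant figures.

L = 57000 bits.
Transmission delay = L/R = 57000 / 200000000 = 0.285 ms.
Propagation delay = d/s = 15 m / 300000000 m/s = 5e-05 ms.
Total = 0.285 ms.

0.285 ms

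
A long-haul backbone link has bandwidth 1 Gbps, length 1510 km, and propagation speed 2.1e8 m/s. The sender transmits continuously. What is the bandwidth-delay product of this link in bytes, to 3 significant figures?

899000 bytes

Propagation delay = 1510000 / 210000000 = 0.00719048 s.
BDP = R × t_prop = 1000000000 × 0.00719048 = 7190480 bits.
In bytes: 7190480/8 = 899000 bytes.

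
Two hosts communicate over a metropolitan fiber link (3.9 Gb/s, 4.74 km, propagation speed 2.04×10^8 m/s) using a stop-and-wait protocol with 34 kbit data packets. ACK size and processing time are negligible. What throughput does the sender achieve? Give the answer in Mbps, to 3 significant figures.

616 Mbps

t_tx = L/R = 34000/3900000000 = 8.71795e-06 s.
t_prop = 4740/204000000 = 2.32353e-05 s; RTT = 4.64706e-05 s.
Cycle = t_tx + RTT = 5.51885e-05 s.
Throughput = L / cycle = 34000 / 5.51885e-05 = 616 Mbps.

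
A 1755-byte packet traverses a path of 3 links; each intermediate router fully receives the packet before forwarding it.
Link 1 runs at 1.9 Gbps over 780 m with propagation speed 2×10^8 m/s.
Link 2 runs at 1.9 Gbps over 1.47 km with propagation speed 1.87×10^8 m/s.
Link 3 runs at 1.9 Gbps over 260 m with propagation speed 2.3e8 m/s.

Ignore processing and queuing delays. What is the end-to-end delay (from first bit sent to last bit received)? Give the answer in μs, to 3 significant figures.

L = 1755 × 8 = 14040 bits.
Transmission delay per hop = L/R = 14040/1900000000 = 7.38947 μs; 3 hops → 22.1684 μs.
Propagation delays (d/s per hop): 3.9, 7.86096, 1.13043 μs; sum = 12.8914 μs.
End-to-end = 35.1 μs.

35.1 μs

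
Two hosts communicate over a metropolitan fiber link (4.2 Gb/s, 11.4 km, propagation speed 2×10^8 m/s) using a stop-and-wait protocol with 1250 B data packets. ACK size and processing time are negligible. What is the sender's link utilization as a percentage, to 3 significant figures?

2.05 %

t_tx = L/R = 10000/4200000000 = 2.38095e-06 s.
t_prop = 11400/200000000 = 5.7e-05 s; RTT = 0.000114 s.
Cycle = t_tx + RTT = 0.000116381 s.
Utilization = t_tx / cycle = 2.38095e-06/0.000116381 = 2.05 %.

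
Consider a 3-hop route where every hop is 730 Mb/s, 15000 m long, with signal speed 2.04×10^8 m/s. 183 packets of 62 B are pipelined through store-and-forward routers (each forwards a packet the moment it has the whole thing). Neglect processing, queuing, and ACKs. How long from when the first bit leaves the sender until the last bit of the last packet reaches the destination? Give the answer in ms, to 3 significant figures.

Per-hop transmission t_tx = L/R = 496/730000000 = 0.000679452 ms.
Per-hop propagation t_prop = 15000/204000000 = 0.0735294 ms.
Pipeline fill: first packet needs 3·t_tx to clear all hops; remaining 182 packets each add one t_tx.
Total = (3+183-1)·t_tx + 3·t_prop = 185·0.000679452 + 3·0.0735294 = 0.346 ms.

0.346 ms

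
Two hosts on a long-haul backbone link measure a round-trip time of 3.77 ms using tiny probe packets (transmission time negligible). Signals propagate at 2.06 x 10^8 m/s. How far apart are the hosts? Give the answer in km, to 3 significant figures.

One-way propagation = RTT/2 = 1.885 ms.
d = s × t = 206000000 × 0.001885 = 388 km.

388 km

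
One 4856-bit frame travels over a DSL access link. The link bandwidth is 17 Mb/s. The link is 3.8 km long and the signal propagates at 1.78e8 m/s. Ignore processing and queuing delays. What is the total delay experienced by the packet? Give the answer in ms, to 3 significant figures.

0.307 ms

Transmission delay = L/R = 4856 / 17000000 = 0.285647 ms.
Propagation delay = d/s = 3800 m / 178000000 m/s = 0.0213483 ms.
Total = 0.307 ms.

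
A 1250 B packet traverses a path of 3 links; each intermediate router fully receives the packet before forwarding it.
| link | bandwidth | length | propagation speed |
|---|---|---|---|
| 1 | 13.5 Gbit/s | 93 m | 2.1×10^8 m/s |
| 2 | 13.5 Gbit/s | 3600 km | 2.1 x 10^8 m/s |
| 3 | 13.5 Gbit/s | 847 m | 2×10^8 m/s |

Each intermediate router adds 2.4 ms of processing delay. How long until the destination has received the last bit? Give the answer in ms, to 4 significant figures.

L = 1250 × 8 = 10000 bits.
Transmission delay per hop = L/R = 10000/13500000000 = 0.000740741 ms; 3 hops → 0.00222222 ms.
Propagation delays (d/s per hop): 0.000442857, 17.1429, 0.004235 ms; sum = 17.1475 ms.
Processing at 2 router(s): 2 × 2.4 ms = 4.8 ms.
End-to-end = 21.95 ms.

21.95 ms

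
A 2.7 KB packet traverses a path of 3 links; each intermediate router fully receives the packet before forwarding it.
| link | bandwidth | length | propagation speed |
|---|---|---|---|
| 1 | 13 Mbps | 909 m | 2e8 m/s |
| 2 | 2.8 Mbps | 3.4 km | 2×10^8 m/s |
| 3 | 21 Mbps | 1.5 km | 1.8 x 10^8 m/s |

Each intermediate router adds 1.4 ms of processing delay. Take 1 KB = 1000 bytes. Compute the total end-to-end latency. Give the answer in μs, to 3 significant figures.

L = 21600 bits.
Transmission delays (L/R per hop): 1661.54, 7714.29, 1028.57 μs; sum = 10404.4 μs.
Propagation delays (d/s per hop): 4.545, 17, 8.33333 μs; sum = 29.8783 μs.
Processing at 2 router(s): 2 × 1.4 ms = 2800 μs.
End-to-end = 13200 μs.

13200 μs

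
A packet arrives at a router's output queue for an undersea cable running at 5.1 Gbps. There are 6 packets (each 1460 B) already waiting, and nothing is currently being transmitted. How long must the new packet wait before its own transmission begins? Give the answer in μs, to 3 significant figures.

13.7 μs

Each queued packet: L/R = 11680/5100000000 = 2.2902 μs.
6 queued → 13.7412 μs.
Queuing delay = 13.7 μs.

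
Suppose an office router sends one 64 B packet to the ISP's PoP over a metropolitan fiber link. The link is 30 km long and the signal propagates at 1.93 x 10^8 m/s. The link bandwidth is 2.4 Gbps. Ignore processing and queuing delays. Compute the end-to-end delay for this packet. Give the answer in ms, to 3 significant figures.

L = 64 × 8 = 512 bits.
Transmission delay = L/R = 512 / 2400000000 = 0.000213333 ms.
Propagation delay = d/s = 30000 m / 193000000 m/s = 0.15544 ms.
Total = 0.156 ms.

0.156 ms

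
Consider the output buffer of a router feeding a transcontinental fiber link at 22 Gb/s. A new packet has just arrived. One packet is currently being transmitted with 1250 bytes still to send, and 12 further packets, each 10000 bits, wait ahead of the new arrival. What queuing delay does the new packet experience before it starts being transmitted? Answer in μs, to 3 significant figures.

Each queued packet: L/R = 10000/22000000000 = 0.454545 μs.
12 queued → 5.45455 μs.
Plus remaining 10000 bits of current packet: 0.454545 μs.
Queuing delay = 5.91 μs.

5.91 μs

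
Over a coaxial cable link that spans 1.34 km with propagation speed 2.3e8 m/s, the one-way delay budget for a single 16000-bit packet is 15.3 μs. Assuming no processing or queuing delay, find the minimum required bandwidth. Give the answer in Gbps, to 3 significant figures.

Propagation delay = 1340 / 2.3e+08 = 5.82609 μs.
Transmission budget = 15.3 − 5.82609 = 9.47391 μs.
R ≥ L / t_tx = 16000 bits / 9.47391e-06 s = 1.69 Gbps.

1.69 Gbps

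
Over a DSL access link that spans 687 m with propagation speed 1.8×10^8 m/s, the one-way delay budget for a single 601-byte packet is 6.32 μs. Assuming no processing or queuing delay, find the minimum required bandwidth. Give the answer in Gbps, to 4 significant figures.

L = 4808 bits.
Propagation delay = 687 / 180000000 = 3.81667 μs.
Transmission budget = 6.32 − 3.81667 = 2.50333 μs.
R ≥ L / t_tx = 4808 bits / 2.50333e-06 s = 1.921 Gbps.

1.921 Gbps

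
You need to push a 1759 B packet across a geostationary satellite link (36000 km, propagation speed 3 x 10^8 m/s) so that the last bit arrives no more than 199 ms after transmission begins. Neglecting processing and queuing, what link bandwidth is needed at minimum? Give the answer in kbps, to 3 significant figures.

L = 14072 bits.
Propagation delay = 36000000 / 300000000 = 120 ms.
Transmission budget = 199 − 120 = 79 ms.
R ≥ L / t_tx = 14072 bits / 0.079 s = 178 kbps.

178 kbps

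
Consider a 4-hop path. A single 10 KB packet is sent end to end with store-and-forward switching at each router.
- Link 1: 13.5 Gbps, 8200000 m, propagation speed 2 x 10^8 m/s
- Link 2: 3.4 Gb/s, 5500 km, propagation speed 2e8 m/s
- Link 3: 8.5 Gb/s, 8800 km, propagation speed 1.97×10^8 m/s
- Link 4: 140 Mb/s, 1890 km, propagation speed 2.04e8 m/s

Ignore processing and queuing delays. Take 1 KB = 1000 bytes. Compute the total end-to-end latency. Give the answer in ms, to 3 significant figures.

123 ms

L = 80000 bits.
Transmission delays (L/R per hop): 0.00592593, 0.0235294, 0.00941176, 0.571429 ms; sum = 0.610296 ms.
Propagation delays (d/s per hop): 41, 27.5, 44.6701, 9.26471 ms; sum = 122.435 ms.
End-to-end = 123 ms.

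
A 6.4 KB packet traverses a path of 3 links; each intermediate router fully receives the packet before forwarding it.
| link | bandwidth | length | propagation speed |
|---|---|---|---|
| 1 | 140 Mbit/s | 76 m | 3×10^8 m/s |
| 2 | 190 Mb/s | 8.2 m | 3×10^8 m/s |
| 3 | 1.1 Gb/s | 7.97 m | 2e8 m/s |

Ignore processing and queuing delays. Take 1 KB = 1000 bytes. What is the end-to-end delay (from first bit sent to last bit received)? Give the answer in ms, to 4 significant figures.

0.6821 ms

L = 51200 bits.
Transmission delays (L/R per hop): 0.365714, 0.269474, 0.0465455 ms; sum = 0.681733 ms.
Propagation delays (d/s per hop): 0.000253333, 2.73333e-05, 3.985e-05 ms; sum = 0.000320517 ms.
End-to-end = 0.6821 ms.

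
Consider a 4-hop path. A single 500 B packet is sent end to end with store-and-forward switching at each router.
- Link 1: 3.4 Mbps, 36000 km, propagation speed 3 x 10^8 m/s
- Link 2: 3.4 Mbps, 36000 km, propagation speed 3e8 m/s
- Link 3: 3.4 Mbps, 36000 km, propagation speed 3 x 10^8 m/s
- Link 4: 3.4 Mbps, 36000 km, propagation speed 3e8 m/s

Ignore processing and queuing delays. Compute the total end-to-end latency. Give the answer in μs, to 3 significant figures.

485000 μs

L = 500 × 8 = 4000 bits.
Transmission delay per hop = L/R = 4000/3400000 = 1176.47 μs; 4 hops → 4705.88 μs.
Propagation delays (d/s per hop): 120000, 120000, 120000, 120000 μs; sum = 480000 μs.
End-to-end = 485000 μs.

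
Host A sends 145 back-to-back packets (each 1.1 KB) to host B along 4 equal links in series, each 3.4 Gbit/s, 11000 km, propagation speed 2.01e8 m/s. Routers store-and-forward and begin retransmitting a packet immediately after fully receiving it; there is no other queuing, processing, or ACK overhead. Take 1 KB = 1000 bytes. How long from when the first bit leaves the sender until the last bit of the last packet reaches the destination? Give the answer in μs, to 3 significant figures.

Per-hop transmission t_tx = L/R = 8800/3400000000 = 2.58824 μs.
Per-hop propagation t_prop = 11000000/2.01e+08 = 54726.4 μs.
Pipeline fill: first packet needs 4·t_tx to clear all hops; remaining 144 packets each add one t_tx.
Total = (4+145-1)·t_tx + 4·t_prop = 148·2.58824 + 4·54726.4 = 219000 μs.

219000 μs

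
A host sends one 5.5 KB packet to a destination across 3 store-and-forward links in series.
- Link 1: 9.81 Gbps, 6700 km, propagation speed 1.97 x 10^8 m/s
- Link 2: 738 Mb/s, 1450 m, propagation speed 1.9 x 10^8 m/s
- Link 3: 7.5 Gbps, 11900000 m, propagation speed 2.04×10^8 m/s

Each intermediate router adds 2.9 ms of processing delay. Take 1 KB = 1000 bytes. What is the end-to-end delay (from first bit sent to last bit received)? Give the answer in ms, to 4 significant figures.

L = 44000 bits.
Transmission delays (L/R per hop): 0.00448522, 0.0596206, 0.00586667 ms; sum = 0.0699725 ms.
Propagation delays (d/s per hop): 34.0102, 0.00763158, 58.3333 ms; sum = 92.3511 ms.
Processing at 2 router(s): 2 × 2.9 ms = 5.8 ms.
End-to-end = 98.22 ms.

98.22 ms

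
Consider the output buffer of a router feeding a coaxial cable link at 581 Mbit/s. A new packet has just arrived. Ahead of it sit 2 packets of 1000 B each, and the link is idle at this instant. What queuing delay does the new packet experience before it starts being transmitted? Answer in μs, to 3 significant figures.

27.5 μs

Each queued packet: L/R = 8000/581000000 = 13.7694 μs.
2 queued → 27.5387 μs.
Queuing delay = 27.5 μs.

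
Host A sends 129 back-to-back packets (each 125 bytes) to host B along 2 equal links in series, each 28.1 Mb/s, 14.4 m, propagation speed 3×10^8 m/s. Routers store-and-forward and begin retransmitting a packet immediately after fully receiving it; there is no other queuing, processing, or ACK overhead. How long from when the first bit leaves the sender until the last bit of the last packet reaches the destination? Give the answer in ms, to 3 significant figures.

4.63 ms

Per-hop transmission t_tx = L/R = 1000/28100000 = 0.0355872 ms.
Per-hop propagation t_prop = 14.4/300000000 = 4.8e-05 ms.
Pipeline fill: first packet needs 2·t_tx to clear all hops; remaining 128 packets each add one t_tx.
Total = (2+129-1)·t_tx + 2·t_prop = 130·0.0355872 + 2·4.8e-05 = 4.63 ms.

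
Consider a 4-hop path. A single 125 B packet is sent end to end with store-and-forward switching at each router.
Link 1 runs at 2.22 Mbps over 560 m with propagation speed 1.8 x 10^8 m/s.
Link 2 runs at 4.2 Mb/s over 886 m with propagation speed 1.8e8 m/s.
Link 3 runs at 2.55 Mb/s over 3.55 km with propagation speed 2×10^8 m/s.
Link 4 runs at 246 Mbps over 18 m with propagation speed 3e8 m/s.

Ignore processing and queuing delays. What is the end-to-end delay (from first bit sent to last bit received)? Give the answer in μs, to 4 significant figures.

1111 μs

L = 125 × 8 = 1000 bits.
Transmission delays (L/R per hop): 450.45, 238.095, 392.157, 4.06504 μs; sum = 1084.77 μs.
Propagation delays (d/s per hop): 3.11111, 4.92222, 17.75, 0.06 μs; sum = 25.8433 μs.
End-to-end = 1111 μs.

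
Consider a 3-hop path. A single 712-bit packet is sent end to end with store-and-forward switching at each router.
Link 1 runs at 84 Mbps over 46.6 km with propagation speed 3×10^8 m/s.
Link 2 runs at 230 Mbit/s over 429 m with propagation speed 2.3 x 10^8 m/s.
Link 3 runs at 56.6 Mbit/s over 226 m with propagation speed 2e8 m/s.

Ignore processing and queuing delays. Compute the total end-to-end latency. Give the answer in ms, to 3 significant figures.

Transmission delays (L/R per hop): 0.00847619, 0.00309565, 0.0125795 ms; sum = 0.0241513 ms.
Propagation delays (d/s per hop): 0.155333, 0.00186522, 0.00113 ms; sum = 0.158329 ms.
End-to-end = 0.182 ms.

0.182 ms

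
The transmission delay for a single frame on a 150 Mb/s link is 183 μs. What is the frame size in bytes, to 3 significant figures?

3430 bytes

L = R × t_tx = 150000000 b/s × 0.000183 s = 27450 bits.
In bytes: 27450 / 8 = 3430 bytes.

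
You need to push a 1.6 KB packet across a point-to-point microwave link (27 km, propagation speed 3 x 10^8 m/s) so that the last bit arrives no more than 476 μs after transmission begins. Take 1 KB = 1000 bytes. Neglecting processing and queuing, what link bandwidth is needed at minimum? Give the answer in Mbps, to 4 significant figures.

33.16 Mbps

L = 12800 bits.
Propagation delay = 27000 / 300000000 = 90 μs.
Transmission budget = 476 − 90 = 386 μs.
R ≥ L / t_tx = 12800 bits / 0.000386 s = 33.16 Mbps.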